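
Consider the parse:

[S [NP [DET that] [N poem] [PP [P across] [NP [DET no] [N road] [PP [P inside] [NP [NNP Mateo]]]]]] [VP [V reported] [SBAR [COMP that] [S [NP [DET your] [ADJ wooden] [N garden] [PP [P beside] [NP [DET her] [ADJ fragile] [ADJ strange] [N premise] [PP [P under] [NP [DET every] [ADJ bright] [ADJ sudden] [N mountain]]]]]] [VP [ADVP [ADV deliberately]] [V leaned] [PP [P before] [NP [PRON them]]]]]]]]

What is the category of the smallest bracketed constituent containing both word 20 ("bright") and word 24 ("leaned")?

S

The smallest bracket enclosing both words is [S your wooden garden beside her fragile strange premise under every bright sudden mountain deliberately leaned before them], so the label is S.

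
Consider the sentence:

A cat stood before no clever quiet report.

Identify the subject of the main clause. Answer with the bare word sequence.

In the main clause the verb is "stood"; the NP preceding it, "a cat", is the subject.

a cat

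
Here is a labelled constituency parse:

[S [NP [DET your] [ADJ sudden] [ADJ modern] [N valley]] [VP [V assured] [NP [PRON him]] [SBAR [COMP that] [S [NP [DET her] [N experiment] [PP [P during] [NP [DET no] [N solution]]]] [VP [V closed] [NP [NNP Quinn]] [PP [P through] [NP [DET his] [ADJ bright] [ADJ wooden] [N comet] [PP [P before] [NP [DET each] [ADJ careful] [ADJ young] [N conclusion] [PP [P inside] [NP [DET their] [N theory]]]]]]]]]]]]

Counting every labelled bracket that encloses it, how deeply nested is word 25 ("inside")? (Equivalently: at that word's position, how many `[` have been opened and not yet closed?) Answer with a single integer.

The word sits inside P, which is inside PP, inside NP, inside PP, inside NP, inside PP, inside VP, inside S, inside SBAR, inside VP, inside S — 11 brackets in all.

11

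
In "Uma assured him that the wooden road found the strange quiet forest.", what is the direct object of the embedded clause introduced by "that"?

Within the embedded clause introduced by "that", the direct object of "found" is "the strange quiet forest".

the strange quiet forest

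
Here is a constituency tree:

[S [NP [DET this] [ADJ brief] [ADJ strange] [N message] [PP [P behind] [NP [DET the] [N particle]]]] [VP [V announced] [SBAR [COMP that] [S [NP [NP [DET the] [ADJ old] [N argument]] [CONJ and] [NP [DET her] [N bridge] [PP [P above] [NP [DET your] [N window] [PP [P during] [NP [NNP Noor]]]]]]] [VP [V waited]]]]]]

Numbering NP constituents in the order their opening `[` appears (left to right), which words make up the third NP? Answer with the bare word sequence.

the old argument and her bridge above your window during Noor

The NP opening brackets appear, in order, over: "this brief strange message behind the particle"; "the particle"; "the old argument and her bridge above your window during Noor"; "the old argument"; "her bridge above your window during Noor"; "your window during Noor"; "Noor". The third one spans "the old argument and her bridge above your window during Noor".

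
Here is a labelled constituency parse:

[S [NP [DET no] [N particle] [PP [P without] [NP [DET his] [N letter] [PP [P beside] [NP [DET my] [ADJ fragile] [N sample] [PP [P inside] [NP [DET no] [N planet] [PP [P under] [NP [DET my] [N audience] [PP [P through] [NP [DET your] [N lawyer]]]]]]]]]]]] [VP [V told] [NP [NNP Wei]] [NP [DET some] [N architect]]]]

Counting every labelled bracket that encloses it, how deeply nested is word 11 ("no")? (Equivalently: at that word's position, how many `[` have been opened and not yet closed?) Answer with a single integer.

9

The word sits inside DET, which is inside NP, inside PP, inside NP, inside PP, inside NP, inside PP, inside NP, inside S — 9 brackets in all.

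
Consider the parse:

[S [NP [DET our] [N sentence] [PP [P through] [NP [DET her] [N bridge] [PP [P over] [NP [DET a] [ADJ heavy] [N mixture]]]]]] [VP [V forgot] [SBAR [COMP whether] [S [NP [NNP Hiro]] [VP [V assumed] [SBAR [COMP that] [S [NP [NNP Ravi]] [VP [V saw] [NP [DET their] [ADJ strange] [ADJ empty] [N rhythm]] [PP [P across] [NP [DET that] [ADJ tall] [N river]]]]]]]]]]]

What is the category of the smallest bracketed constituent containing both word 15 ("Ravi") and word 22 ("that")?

S

Word 15 lies under S → VP → SBAR → S → VP → SBAR → S → NP → NNP; word 22 lies under S → VP → SBAR → S → VP → SBAR → S → VP → PP → NP → DET. The lowest shared node is the S.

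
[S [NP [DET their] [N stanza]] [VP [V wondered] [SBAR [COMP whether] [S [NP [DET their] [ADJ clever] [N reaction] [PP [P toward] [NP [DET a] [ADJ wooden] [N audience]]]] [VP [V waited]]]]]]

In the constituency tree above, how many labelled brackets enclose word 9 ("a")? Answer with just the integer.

8

Counting open brackets not yet closed at "a": [S [VP [SBAR [S [NP [PP [NP [DET = 8.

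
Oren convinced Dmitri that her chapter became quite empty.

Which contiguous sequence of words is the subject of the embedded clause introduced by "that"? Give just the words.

In the embedded clause introduced by "that" the verb is "became"; the NP preceding it, "her chapter", is the subject.

her chapter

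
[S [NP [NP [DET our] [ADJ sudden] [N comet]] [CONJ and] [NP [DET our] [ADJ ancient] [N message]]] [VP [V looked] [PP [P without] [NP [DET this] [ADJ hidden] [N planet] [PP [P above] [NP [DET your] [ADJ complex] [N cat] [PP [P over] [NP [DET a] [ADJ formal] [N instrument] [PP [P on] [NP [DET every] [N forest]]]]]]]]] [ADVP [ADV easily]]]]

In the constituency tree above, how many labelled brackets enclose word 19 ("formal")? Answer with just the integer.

9

Path from the root down to the word: S → VP → PP → NP → PP → NP → PP → NP → ADJ. That is 9 enclosing brackets.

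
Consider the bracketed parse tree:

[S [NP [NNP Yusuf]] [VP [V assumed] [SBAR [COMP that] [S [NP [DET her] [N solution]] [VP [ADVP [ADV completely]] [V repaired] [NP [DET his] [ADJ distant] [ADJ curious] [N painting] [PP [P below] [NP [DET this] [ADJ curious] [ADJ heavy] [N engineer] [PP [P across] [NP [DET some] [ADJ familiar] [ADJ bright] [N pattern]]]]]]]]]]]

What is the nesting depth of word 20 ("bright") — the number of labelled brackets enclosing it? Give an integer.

11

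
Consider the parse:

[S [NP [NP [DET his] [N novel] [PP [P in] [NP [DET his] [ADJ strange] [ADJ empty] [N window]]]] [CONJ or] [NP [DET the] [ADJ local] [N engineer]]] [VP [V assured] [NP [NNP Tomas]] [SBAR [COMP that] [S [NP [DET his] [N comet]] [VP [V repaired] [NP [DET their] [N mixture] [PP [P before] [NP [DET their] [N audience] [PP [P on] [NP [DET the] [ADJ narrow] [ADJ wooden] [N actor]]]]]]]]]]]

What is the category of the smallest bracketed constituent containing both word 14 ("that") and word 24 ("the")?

The smallest bracket enclosing both words is [SBAR that his comet repaired their mixture before their audience on the narrow wooden actor], so the label is SBAR.

SBAR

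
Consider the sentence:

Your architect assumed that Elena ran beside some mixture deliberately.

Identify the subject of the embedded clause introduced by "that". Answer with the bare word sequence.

Elena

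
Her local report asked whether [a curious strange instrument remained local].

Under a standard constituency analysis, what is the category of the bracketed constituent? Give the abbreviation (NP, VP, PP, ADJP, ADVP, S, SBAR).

S

The bracketed span "a curious strange instrument remained local" is headed by "remained", making it a clause (S).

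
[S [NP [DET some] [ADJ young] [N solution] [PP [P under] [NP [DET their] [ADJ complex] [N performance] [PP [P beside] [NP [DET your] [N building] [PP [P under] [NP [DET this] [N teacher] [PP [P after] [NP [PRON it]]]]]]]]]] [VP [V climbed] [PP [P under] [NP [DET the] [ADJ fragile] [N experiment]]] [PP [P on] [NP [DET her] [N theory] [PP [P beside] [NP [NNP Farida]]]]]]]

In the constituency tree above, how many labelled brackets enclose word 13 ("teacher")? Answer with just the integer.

Path from the root down to the word: S → NP → PP → NP → PP → NP → PP → NP → N. That is 9 enclosing brackets.

9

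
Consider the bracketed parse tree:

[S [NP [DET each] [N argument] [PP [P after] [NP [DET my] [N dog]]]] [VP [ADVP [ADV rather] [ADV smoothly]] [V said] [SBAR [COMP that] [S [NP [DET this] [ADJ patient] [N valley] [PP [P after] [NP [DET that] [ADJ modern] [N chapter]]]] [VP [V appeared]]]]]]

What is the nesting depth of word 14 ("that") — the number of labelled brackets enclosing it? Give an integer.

Path from the root down to the word: S → VP → SBAR → S → NP → PP → NP → DET. That is 8 enclosing brackets.

8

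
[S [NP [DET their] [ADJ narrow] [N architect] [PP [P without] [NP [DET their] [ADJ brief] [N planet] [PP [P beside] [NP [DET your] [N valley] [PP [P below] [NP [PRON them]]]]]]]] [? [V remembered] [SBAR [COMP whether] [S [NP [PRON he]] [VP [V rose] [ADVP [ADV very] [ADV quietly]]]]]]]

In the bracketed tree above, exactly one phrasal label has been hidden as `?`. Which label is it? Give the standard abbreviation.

The `?` node immediately contains: V 'remembered', SBAR. That is the internal structure of a verb phrase, so the label is VP.

VP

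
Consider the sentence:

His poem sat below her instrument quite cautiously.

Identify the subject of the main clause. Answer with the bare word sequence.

In the main clause the verb is "sat"; the NP preceding it, "his poem", is the subject.

his poem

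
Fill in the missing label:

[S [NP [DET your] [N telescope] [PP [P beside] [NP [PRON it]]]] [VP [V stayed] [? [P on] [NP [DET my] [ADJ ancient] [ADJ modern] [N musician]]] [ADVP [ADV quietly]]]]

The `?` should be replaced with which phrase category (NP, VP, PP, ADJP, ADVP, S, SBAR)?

The `?` node immediately contains: P 'on', NP. That is the internal structure of a prepositional phrase, so the label is PP.

PP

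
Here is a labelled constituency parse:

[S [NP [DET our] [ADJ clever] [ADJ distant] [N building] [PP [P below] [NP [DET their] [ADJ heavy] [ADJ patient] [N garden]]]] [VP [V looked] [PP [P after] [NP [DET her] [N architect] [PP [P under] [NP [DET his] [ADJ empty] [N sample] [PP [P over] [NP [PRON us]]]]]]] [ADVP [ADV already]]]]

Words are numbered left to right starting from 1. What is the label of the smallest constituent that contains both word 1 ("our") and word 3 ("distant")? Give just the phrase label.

NP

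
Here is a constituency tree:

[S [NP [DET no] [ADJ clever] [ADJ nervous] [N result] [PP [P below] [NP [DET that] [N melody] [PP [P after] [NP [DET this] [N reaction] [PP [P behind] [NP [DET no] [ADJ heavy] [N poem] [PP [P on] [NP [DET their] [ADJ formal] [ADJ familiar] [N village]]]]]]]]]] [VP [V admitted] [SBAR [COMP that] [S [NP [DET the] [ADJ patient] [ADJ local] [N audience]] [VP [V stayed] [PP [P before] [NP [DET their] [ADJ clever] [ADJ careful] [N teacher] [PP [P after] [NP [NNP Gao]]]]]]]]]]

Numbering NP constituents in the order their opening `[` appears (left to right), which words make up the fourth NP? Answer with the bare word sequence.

Opening `[NP` markers occur at word positions 1, 6, 9, 12, 16, 22, 28, 33; the fourth of these opens the constituent [NP no heavy poem on their formal familiar village].

no heavy poem on their formal familiar village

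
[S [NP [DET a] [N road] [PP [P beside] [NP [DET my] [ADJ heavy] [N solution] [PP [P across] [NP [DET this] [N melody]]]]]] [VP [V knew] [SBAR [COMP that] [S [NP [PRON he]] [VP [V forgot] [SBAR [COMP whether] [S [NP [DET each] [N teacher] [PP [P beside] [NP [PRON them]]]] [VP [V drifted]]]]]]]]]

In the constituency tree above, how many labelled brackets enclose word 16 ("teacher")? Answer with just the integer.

9

Path from the root down to the word: S → VP → SBAR → S → VP → SBAR → S → NP → N. That is 9 enclosing brackets.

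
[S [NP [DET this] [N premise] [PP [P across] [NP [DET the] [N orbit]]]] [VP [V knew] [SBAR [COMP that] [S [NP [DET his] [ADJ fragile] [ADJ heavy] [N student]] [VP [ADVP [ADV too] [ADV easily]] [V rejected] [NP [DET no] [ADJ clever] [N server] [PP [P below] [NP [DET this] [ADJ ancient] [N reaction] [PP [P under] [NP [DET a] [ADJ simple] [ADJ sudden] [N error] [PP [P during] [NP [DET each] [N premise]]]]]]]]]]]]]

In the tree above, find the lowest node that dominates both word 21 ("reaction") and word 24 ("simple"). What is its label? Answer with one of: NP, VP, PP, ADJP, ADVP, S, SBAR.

NP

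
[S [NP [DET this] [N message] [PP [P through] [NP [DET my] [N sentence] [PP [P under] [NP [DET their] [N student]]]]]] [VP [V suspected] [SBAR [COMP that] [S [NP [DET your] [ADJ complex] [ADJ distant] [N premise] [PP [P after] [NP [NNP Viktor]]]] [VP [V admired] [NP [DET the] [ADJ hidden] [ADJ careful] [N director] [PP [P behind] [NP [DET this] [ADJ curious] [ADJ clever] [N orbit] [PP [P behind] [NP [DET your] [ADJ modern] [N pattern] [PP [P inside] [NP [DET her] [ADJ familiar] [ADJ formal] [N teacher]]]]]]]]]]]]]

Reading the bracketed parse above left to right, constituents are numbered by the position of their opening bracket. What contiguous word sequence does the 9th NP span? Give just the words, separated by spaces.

her familiar formal teacher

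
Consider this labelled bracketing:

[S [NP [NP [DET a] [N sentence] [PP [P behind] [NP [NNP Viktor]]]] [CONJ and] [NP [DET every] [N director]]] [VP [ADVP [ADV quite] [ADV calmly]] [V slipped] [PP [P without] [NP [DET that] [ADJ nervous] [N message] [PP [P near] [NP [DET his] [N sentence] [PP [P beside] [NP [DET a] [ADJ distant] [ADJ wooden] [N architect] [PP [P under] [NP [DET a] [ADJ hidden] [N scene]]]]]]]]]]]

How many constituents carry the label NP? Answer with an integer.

8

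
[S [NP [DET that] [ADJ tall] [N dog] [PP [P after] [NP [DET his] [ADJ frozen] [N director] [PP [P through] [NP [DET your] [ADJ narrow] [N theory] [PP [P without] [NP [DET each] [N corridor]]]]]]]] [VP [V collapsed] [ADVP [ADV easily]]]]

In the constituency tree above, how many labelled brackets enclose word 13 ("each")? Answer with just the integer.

9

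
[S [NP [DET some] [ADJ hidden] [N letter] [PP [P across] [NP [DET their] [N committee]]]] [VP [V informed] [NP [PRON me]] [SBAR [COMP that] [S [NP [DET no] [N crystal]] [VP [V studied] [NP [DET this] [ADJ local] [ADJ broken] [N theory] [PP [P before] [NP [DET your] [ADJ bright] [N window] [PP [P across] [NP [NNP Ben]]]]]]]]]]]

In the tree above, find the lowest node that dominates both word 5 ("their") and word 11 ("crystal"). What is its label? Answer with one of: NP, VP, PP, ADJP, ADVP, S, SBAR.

S

Both words fall inside [S some hidden letter across their committee informed me that no crystal studied this local broken theory before your bright window across Ben] (words 1–22), and no smaller constituent contains them both. Label: S.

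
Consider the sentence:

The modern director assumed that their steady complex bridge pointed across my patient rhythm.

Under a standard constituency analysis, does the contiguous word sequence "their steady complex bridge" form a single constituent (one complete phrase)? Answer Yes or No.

"their steady complex bridge" is exactly the noun phrase [NP their steady complex bridge], a complete constituent.

Yes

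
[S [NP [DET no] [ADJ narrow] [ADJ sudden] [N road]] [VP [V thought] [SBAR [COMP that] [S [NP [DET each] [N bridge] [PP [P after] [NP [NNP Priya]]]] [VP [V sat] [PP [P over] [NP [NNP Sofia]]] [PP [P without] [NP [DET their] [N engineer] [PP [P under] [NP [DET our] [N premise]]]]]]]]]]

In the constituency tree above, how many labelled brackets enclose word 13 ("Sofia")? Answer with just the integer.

8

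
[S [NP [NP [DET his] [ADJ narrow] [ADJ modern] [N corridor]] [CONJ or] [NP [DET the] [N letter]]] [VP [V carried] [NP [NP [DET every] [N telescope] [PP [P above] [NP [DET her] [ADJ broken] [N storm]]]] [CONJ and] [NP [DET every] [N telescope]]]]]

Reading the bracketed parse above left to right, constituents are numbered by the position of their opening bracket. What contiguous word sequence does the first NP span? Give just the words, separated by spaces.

his narrow modern corridor or the letter

Opening `[NP` markers occur at word positions 1, 1, 6, 9, 9, 12, 16; the first of these opens the constituent [NP his narrow modern corridor or the letter].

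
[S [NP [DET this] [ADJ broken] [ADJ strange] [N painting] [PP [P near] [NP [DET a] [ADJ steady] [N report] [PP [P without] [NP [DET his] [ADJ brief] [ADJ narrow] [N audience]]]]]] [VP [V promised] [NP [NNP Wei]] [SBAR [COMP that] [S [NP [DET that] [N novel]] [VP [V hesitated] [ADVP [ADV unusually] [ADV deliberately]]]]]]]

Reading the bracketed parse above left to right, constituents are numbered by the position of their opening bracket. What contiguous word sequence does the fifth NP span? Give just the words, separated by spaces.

that novel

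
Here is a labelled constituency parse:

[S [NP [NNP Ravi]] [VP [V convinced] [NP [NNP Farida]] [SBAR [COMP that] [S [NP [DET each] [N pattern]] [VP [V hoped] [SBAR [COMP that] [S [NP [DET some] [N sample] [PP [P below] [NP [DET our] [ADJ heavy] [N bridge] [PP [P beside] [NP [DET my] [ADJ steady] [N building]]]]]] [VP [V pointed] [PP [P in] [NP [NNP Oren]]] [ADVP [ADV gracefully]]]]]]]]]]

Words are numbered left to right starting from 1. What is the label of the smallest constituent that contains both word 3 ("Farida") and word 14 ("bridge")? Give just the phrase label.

Both words fall inside [VP convinced Farida that each pattern hoped that some sample below our heavy bridge beside my steady building pointed in Oren gracefully] (words 2–22), and no smaller constituent contains them both. Label: VP.

VP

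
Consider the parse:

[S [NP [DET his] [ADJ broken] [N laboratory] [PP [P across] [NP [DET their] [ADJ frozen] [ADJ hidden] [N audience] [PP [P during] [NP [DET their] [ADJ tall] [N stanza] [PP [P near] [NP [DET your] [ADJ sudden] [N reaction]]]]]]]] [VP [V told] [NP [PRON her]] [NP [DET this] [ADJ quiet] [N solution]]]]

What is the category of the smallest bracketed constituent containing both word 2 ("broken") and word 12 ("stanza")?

NP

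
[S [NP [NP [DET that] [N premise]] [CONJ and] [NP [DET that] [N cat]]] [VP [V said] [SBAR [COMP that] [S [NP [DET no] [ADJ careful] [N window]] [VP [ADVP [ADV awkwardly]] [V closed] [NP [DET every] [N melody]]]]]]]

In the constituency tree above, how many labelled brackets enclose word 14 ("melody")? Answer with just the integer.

7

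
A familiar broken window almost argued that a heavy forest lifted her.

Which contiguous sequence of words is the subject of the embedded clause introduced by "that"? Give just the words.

a heavy forest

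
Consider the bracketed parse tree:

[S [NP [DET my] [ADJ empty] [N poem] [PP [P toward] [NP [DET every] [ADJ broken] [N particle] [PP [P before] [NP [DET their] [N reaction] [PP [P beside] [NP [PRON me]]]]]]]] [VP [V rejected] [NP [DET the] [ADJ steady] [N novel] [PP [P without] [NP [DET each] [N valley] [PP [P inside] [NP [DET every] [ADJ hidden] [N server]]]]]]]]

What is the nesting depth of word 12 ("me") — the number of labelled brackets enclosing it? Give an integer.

9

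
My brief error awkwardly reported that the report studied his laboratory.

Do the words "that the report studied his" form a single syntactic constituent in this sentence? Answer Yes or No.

No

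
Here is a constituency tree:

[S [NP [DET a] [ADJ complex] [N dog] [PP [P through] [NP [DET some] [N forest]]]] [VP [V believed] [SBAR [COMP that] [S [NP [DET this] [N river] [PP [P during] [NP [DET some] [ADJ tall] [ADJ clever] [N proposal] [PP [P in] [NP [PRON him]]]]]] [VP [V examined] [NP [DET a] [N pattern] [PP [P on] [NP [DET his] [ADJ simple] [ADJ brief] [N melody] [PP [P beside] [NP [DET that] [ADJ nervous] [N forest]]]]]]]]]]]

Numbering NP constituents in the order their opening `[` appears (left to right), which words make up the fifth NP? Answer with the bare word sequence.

him

The NP opening brackets appear, in order, over: "a complex dog through some forest"; "some forest"; "this river during some tall clever proposal in him"; "some tall clever proposal in him"; "him"; "a pattern on his simple brief melody beside that nervous forest"; "his simple brief melody beside that nervous forest"; "that nervous forest". The fifth one spans "him".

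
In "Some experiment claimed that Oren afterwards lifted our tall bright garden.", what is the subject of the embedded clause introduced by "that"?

"Oren" is the NP that combines with the VP headed by "lifted" to form the embedded clause introduced by "that" — the subject.

Oren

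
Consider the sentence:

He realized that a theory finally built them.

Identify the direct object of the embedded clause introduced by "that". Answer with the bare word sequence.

Within the embedded clause introduced by "that", the direct object of "built" is "them".

them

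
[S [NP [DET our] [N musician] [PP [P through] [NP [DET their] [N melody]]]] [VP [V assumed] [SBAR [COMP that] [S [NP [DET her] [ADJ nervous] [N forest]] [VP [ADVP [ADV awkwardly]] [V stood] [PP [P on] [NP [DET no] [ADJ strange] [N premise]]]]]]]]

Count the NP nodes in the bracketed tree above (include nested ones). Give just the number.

4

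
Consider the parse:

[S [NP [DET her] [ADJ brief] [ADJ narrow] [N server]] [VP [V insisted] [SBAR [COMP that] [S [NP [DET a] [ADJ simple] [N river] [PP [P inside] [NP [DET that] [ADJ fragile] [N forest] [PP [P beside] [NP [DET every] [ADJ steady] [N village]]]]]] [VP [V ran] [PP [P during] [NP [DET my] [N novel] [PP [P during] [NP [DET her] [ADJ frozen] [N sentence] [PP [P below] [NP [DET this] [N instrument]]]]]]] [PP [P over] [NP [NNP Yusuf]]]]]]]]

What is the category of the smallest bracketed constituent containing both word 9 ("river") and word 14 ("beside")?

NP

Both words fall inside [NP a simple river inside that fragile forest beside every steady village] (words 7–17), and no smaller constituent contains them both. Label: NP.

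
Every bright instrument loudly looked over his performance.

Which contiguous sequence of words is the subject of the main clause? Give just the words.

In the main clause the verb is "looked"; the NP preceding it, "every bright instrument", is the subject.

every bright instrument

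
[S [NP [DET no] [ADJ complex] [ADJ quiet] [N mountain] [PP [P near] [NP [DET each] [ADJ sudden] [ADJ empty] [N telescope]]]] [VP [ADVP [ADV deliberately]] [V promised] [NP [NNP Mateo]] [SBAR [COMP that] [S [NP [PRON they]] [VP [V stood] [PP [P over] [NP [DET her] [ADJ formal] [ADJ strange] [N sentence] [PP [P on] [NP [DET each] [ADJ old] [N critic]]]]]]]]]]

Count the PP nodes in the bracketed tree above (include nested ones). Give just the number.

3

The PP constituents are: [PP near each sudden empty telescope]; [PP over her formal strange sentence on each old critic]; [PP on each old critic]. Total: 3.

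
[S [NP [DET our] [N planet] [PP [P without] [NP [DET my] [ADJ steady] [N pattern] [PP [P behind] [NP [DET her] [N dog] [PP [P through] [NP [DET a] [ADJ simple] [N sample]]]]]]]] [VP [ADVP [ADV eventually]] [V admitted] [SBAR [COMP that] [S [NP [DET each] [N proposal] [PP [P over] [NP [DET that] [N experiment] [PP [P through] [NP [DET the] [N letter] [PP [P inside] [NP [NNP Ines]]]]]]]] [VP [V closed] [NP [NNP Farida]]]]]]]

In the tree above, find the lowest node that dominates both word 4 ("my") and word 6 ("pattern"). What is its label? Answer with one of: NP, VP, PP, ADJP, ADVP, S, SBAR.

Word 4 lies under S → NP → PP → NP → DET; word 6 lies under S → NP → PP → NP → N. The lowest shared node is the NP.

NP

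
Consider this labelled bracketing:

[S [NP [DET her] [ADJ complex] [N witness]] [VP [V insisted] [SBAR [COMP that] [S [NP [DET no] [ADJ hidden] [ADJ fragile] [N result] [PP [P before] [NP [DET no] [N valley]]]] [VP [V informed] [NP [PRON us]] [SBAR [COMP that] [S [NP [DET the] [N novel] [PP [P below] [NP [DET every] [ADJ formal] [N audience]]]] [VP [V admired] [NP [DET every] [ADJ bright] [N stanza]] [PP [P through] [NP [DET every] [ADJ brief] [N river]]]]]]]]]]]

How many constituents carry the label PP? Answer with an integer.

3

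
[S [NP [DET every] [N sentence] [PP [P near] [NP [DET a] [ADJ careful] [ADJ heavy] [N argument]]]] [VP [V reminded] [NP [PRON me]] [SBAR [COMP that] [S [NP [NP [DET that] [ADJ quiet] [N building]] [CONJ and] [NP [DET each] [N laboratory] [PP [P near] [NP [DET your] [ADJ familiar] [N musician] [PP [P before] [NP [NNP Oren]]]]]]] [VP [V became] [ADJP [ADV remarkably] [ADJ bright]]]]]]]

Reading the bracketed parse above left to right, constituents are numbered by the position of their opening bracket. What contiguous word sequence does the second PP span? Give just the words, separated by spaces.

near your familiar musician before Oren

In left-to-right order the PP constituents are "near a careful heavy argument"; "near your familiar musician before Oren"; "before Oren". Number 2 is "near your familiar musician before Oren".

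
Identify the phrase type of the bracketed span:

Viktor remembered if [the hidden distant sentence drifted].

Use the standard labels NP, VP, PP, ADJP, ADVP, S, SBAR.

S

"drifted" is the head of the bracketed span, so the span is a clause: S.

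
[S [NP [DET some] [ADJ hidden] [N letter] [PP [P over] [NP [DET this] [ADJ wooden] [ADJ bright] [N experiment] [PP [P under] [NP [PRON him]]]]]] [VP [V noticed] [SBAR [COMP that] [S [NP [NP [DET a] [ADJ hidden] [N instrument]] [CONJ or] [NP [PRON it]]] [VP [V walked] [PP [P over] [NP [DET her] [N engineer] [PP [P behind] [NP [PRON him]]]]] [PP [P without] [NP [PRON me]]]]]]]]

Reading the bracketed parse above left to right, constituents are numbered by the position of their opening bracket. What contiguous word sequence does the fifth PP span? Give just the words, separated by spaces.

without me

The PP opening brackets appear, in order, over: "over this wooden bright experiment under him"; "under him"; "over her engineer behind him"; "behind him"; "without me". The fifth one spans "without me".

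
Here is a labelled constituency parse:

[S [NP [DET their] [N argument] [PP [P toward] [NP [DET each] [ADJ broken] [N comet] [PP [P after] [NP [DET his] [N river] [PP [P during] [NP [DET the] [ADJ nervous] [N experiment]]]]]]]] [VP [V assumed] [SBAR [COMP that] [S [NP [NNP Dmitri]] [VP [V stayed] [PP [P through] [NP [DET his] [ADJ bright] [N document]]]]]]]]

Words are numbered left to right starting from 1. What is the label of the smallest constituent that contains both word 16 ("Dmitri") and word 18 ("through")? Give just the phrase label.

S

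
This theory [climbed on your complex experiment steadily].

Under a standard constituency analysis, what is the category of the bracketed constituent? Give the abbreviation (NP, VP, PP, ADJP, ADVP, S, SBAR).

VP

"climbed" is the head of the bracketed span, so the span is a verb phrase: VP.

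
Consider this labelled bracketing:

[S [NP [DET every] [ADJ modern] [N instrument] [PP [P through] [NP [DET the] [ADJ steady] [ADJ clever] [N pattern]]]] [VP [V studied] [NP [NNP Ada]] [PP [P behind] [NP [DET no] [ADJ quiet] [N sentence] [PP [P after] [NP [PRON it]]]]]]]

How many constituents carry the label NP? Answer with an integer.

5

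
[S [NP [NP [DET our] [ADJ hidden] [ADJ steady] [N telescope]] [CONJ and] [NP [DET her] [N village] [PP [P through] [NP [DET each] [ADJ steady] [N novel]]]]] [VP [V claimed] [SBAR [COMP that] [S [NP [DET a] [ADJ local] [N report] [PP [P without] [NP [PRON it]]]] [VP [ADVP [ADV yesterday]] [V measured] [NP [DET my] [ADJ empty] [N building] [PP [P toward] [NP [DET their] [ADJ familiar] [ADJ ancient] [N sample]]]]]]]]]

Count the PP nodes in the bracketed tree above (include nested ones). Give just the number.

3

The PP constituents are: [PP through each steady novel]; [PP without it]; [PP toward their familiar ancient sample]. Total: 3.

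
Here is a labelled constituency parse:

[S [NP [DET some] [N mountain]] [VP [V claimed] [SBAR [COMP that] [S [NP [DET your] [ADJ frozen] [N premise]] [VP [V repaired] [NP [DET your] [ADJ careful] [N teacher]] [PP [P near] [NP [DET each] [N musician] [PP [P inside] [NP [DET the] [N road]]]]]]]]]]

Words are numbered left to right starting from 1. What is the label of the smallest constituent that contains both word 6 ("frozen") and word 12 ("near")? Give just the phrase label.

S

Both words fall inside [S your frozen premise repaired your careful teacher near each musician inside the road] (words 5–17), and no smaller constituent contains them both. Label: S.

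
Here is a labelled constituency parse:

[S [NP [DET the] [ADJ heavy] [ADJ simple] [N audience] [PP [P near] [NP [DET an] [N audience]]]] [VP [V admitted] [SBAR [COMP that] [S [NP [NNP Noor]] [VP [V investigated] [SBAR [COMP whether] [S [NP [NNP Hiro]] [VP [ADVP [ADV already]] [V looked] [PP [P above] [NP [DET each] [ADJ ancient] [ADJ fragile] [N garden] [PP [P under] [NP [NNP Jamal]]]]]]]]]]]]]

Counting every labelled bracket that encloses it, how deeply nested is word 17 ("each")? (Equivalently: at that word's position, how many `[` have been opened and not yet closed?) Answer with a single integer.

11

Counting open brackets not yet closed at "each": [S [VP [SBAR [S [VP [SBAR [S [VP [PP [NP [DET = 11.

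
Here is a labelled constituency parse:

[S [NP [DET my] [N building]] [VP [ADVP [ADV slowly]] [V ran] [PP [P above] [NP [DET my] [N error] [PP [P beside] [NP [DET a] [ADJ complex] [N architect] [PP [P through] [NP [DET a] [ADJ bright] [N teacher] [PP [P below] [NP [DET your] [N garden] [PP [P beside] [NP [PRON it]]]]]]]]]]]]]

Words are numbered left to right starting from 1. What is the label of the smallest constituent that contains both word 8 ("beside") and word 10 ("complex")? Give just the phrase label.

PP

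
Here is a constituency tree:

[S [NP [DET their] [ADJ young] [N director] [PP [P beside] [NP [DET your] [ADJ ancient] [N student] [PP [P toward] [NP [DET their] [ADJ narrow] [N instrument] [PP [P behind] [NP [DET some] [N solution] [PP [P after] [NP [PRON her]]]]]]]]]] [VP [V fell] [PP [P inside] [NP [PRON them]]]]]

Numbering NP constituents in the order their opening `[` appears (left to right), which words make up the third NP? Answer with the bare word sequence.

their narrow instrument behind some solution after her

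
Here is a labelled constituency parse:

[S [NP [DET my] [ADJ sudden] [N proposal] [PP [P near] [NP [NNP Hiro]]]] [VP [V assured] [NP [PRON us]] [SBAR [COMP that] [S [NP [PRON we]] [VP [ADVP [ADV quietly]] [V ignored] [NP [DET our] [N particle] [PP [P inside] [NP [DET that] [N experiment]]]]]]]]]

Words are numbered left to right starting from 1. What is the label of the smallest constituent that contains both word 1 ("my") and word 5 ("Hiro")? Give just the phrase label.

NP

Word 1 lies under S → NP → DET; word 5 lies under S → NP → PP → NP → NNP. The lowest shared node is the NP.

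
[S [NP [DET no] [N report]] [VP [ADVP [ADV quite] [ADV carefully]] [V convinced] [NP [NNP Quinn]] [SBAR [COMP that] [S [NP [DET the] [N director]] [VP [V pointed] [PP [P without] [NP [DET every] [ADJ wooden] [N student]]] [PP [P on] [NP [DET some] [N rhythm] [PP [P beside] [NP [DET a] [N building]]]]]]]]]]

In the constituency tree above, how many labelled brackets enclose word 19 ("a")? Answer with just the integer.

10

Counting open brackets not yet closed at "a": [S [VP [SBAR [S [VP [PP [NP [PP [NP [DET = 10.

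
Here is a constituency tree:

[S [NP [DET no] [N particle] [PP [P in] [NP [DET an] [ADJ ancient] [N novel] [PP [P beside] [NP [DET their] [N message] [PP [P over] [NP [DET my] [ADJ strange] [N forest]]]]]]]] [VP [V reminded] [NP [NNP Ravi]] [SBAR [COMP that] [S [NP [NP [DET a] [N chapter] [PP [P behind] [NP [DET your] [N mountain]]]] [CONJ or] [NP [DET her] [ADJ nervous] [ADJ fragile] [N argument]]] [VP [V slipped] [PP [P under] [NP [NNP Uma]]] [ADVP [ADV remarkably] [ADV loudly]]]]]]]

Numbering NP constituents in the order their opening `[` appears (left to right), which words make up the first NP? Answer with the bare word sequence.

no particle in an ancient novel beside their message over my strange forest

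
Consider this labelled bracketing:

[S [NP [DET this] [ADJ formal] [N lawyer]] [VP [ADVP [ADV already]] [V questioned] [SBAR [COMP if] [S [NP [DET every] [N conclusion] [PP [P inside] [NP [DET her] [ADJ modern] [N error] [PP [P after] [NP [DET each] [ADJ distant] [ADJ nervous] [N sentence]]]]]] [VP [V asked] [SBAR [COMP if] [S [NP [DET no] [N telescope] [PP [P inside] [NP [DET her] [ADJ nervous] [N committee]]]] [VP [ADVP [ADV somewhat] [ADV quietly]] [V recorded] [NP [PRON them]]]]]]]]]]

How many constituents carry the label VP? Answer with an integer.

3

Scanning left to right, an opening `[VP` appears at word positions 4, 18, 26 — 3 in total.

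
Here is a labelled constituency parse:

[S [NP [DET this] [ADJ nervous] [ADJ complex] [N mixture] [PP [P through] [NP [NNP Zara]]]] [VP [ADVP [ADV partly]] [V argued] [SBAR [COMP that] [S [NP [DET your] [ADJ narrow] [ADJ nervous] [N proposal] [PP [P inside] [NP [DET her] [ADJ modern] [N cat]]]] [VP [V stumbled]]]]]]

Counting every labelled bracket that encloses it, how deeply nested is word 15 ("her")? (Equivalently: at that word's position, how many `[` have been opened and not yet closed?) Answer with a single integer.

Counting open brackets not yet closed at "her": [S [VP [SBAR [S [NP [PP [NP [DET = 8.

8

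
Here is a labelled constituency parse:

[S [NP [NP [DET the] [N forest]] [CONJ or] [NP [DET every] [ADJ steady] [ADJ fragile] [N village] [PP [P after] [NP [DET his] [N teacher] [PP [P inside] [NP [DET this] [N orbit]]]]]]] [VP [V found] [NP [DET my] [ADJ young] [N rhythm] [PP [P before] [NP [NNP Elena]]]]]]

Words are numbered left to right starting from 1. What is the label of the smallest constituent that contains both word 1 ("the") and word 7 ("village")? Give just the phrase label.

NP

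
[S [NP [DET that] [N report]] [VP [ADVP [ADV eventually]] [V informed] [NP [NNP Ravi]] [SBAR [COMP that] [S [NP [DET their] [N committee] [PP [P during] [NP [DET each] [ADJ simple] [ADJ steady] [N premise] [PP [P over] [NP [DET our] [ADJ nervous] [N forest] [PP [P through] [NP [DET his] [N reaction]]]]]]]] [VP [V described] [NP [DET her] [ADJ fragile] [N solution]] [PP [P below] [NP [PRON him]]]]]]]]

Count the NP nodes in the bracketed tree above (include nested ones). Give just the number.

8

Scanning left to right, an opening `[NP` appears at word positions 1, 5, 7, 10, 15, 19, 22, 26 — 8 in total.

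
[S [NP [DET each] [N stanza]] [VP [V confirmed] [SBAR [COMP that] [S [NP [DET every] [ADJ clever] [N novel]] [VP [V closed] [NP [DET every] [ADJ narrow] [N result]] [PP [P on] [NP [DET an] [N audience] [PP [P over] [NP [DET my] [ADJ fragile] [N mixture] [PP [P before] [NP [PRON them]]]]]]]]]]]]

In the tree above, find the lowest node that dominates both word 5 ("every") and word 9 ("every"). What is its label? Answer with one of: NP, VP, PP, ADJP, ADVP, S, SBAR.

S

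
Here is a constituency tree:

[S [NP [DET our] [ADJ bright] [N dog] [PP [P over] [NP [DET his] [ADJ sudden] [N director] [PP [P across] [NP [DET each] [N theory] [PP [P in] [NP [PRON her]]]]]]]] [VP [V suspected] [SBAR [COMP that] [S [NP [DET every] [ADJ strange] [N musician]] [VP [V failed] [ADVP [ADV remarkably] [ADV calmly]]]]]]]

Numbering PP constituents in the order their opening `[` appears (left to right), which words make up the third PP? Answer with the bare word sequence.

in her

Opening `[PP` markers occur at word positions 4, 8, 11; the third of these opens the constituent [PP in her].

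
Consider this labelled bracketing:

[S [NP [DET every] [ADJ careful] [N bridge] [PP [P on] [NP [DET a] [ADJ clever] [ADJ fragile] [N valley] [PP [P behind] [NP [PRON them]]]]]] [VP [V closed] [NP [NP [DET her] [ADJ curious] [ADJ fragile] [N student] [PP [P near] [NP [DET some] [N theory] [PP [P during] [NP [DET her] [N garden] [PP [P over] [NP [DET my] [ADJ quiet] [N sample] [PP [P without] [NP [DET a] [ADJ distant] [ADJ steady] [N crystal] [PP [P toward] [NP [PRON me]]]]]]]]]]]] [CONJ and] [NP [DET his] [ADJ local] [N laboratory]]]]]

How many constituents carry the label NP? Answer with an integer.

Listing each NP by its span: [NP every careful bridge on a clever fragile valley behind them]; [NP a clever fragile valley behind them]; [NP them]; [NP her curious fragile student near some theory during her garden over my quiet sample without a distant steady crystal toward me and his local laboratory]; [NP her curious fragile student near some theory during her garden over my quiet sample without a distant steady crystal toward me]; [NP some theory during her garden over my quiet sample without a distant steady crystal toward me] … — that makes 11.

11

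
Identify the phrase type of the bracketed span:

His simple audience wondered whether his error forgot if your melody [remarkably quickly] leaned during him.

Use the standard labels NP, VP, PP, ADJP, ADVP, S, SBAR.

ADVP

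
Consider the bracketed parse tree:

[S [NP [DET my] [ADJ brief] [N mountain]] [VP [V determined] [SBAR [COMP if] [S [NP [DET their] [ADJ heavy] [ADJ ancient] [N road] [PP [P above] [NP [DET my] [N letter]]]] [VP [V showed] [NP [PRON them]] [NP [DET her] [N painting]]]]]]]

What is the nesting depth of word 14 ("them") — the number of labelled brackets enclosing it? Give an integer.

Counting open brackets not yet closed at "them": [S [VP [SBAR [S [VP [NP [PRON = 7.

7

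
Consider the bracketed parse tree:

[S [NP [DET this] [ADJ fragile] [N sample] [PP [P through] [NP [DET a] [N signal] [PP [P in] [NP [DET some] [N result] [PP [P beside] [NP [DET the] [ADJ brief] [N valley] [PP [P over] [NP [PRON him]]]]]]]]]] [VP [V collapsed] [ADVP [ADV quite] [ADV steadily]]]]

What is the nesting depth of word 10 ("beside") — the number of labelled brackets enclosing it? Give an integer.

8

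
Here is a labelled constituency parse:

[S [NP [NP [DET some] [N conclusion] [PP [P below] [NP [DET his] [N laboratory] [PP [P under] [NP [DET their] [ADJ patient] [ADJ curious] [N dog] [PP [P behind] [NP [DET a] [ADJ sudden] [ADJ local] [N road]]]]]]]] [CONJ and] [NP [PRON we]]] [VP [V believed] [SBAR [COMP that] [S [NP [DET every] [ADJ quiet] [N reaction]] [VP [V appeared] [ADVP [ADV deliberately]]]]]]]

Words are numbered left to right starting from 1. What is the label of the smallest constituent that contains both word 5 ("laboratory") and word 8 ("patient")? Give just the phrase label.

Word 5 lies under S → NP → NP → PP → NP → N; word 8 lies under S → NP → NP → PP → NP → PP → NP → ADJ. The lowest shared node is the NP.

NP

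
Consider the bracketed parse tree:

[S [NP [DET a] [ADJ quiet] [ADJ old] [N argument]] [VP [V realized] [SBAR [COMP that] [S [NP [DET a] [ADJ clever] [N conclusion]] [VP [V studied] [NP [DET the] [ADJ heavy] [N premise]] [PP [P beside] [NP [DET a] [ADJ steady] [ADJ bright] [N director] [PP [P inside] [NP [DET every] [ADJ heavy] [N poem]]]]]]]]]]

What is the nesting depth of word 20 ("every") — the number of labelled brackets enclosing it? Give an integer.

The word sits inside DET, which is inside NP, inside PP, inside NP, inside PP, inside VP, inside S, inside SBAR, inside VP, inside S — 10 brackets in all.

10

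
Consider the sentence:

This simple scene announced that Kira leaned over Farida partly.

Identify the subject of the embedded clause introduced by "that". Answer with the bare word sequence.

Kira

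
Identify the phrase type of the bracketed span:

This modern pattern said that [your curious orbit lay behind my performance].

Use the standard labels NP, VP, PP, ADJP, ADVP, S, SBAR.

"lay" is the head of the bracketed span, so the span is a clause: S.

S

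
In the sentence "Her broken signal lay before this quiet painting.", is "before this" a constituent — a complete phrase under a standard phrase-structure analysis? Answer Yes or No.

No

The smallest constituent containing the whole sequence is the prepositional phrase [PP before this quiet painting], but the sequence is only part of it — it straddles the boundary between preposition "before" and noun phrase "this quiet painting".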